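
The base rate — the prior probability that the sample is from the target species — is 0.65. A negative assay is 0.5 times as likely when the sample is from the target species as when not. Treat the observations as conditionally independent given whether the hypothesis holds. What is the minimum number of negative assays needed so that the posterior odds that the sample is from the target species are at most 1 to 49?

Prior odds = 0.65/0.35 = 13/7.
Likelihood ratio per negative assay = 0.5.
Target odds = 1/49.
Need (13/7) × 0.5ⁿ ≤ 1/49, i.e. 0.5ⁿ ≤ 1/91.
0.5⁶ = 0.015625 is still above 1/91 but 0.5⁷ = 0.0078125 is at or below it, so n = 7.

7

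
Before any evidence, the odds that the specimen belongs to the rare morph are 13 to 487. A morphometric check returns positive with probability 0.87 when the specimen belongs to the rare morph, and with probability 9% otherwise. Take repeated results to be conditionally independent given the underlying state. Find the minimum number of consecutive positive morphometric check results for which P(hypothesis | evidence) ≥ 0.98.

4

Prior odds = 13/487.
Likelihood ratio of a positive result = 0.87/0.09 = 29/3.
Target posterior odds = 0.98/0.02 = 49.
Need (13/487) × (29/3)ⁿ ≥ 49, i.e. (29/3)ⁿ ≥ 23863/13.
(29/3)³ = 24389/27 falls short of 23863/13 but (29/3)⁴ = 707281/81 reaches it, so n = 4.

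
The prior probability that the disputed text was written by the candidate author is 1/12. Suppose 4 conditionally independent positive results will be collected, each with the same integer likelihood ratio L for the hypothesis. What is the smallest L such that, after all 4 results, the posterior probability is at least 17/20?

3

Prior odds = (1/12)/(11/12) = 1/11.
Target odds = 0.85/0.15 = 17/3.
Need L⁴ ≥ 17/3 ÷ (1/11) = 187/3.
2⁴ = 16 < 187/3 ≤ 81 = 3⁴, so L = 3.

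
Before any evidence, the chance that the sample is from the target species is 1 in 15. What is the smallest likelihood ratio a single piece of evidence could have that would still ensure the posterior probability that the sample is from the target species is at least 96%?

336

Prior odds = (1/15)/(14/15) = 1/14.
Target odds = 0.96/0.04 = 24.
Required Bayes factor = 24 ÷ (1/14) = 336.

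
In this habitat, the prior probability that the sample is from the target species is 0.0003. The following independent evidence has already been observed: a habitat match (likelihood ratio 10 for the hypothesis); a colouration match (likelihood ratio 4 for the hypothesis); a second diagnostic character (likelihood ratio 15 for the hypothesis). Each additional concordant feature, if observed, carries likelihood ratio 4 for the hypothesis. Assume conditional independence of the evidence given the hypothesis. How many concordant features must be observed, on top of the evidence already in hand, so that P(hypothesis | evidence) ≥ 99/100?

Prior odds = 0.0003/0.9997 = 3/9997.
Combined Bayes factor of the evidence already in hand = 10 × 4 × 15 = 600.
Odds after that evidence = (3/9997) × 600 = 1800/9997.
Target odds = 0.99/0.01 = 99.
Need 4ⁿ ≥ 99 ÷ (1800/9997) = 549.835.
4⁴ = 256 falls short of 549.835 but 4⁵ = 1024 reaches it, so n = 5.

5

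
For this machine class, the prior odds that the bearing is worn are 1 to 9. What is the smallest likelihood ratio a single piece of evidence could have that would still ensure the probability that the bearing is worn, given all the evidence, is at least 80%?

36

Prior odds = 1/9.
Target odds = 0.8/0.2 = 4.
Required Bayes factor = 4 ÷ (1/9) = 36.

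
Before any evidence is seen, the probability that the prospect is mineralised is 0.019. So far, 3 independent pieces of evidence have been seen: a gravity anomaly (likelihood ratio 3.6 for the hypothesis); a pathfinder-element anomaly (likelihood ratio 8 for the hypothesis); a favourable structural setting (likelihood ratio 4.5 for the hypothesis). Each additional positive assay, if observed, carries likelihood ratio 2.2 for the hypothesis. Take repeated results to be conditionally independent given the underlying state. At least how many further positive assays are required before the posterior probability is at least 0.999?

8

Prior odds = 0.019/0.981 = 19/981.
Combined Bayes factor of the evidence already in hand = 3.6 × 8 × 4.5 = 129.6.
Odds after that evidence = (19/981) × 129.6 = 1368/545.
Target odds = 0.999/0.001 = 999.
Need 2.2ⁿ ≥ 999 ÷ (1368/545) = 60495/152.
2.2⁷ = 19487171/78125 falls short of 60495/152 but 2.2⁸ = 214358881/390625 reaches it, so n = 8.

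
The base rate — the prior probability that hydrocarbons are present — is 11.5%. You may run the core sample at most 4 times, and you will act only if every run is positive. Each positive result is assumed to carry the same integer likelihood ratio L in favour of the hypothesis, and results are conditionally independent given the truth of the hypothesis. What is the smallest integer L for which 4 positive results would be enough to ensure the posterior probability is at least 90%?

Prior odds = 0.115/0.885 = 23/177.
Target odds = 0.9/0.1 = 9.
Need L⁴ ≥ 9 ÷ (23/177) = 1593/23.
2⁴ = 16 < 1593/23 ≤ 81 = 3⁴, so L = 3.

3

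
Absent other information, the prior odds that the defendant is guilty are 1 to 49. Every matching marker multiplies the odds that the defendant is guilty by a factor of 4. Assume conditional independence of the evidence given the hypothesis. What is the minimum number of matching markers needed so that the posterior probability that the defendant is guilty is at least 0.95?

5

Prior odds = 1/49.
Likelihood ratio per matching marker = 4.
Target odds: 0.95 ÷ 0.05 = 19.
Need (1/49) × 4ⁿ ≥ 19, i.e. 4ⁿ ≥ 931.
4⁴ = 256 falls short of 931 but 4⁵ = 1024 reaches it, so n = 5.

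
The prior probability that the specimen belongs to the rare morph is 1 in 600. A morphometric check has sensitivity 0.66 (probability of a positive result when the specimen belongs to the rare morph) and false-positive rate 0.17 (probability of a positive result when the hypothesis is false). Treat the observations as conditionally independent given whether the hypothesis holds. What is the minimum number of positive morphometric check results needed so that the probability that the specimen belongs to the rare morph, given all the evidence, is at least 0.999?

10

Prior odds: (1/600) ÷ (599/600) = 1/599.
Likelihood ratio of a positive result = 0.66/0.17 = 66/17.
Target odds: 0.999 ÷ 0.001 = 999.
Require (66/17)ⁿ ≥ 999 ÷ (1/599) = 598401.
(66/17)⁹ ≈200380 falls short of 598401 but (66/17)¹⁰ ≈777947 reaches it, so n = 10.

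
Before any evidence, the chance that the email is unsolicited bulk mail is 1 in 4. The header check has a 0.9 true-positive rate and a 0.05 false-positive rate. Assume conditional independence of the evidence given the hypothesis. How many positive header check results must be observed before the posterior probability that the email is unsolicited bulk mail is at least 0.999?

3

Prior odds = 0.25/0.75 = 1/3.
Likelihood ratio of a positive result = 0.9/0.05 = 18.
Target odds: 0.999 ÷ 0.001 = 999.
Require 18ⁿ ≥ 999 ÷ (1/3) = 2997.
18² = 324 falls short of 2997 but 18³ = 5832 reaches it, so n = 3.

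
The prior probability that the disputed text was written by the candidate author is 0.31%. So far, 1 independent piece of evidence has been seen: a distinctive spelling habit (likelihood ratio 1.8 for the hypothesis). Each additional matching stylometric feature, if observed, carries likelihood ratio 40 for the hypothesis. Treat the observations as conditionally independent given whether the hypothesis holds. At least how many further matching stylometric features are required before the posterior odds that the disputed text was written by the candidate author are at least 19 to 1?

Prior odds = 0.0031/0.9969 = 31/9969.
Bayes factor of the evidence already in hand = 1.8.
Odds after that evidence = (31/9969) × 1.8 = 93/16615.
Target odds = 19.
Need 40ⁿ ≥ 19 ÷ (93/16615) = 315685/93.
40² = 1600 falls short of 315685/93 but 40³ = 64000 reaches it, so n = 3.

3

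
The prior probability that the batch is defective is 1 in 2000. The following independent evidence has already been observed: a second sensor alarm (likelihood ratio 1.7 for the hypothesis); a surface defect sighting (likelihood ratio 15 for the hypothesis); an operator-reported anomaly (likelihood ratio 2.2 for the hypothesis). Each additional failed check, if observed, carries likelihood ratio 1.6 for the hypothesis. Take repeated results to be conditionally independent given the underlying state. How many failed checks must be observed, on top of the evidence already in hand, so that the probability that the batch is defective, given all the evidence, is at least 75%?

Prior odds = 0.0005/0.9995 = 1/1999.
Combined Bayes factor of the evidence already in hand = 1.7 × 15 × 2.2 = 56.1.
Odds after that evidence = (1/1999) × 56.1 = 561/19990.
Target odds = 0.75/0.25 = 3.
Need 1.6ⁿ ≥ 3 ÷ (561/19990) = 19990/187.
1.6⁹ = 134217728/1953125 falls short of 19990/187 but 1.6¹⁰ ≈109.951 reaches it, so n = 10.

10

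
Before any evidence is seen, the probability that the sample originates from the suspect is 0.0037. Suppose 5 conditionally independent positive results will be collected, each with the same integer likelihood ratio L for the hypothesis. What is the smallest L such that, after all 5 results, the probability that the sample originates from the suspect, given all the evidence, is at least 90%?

Prior odds = 0.0037/0.9963 = 37/9963.
Target odds = 0.9/0.1 = 9.
Need L⁵ ≥ 9 ÷ (37/9963) = 89667/37.
4⁵ = 1024 < 89667/37 ≤ 3125 = 5⁵, so L = 5.

5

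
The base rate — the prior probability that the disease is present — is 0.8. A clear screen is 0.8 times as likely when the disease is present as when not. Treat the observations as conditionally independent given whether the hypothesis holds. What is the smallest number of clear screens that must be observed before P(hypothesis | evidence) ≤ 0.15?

Prior odds: 0.8 ÷ 0.2 = 4.
Likelihood ratio per clear screen = 0.8.
Target posterior odds = 0.15/0.85 = 3/17.
Need 4 × 0.8ⁿ ≤ 3/17, i.e. 0.8ⁿ ≤ 3/68.
0.8¹³ ≈0.0549756 is still above 3/68 but 0.8¹⁴ ≈0.0439805 is at or below it, so n = 14.

14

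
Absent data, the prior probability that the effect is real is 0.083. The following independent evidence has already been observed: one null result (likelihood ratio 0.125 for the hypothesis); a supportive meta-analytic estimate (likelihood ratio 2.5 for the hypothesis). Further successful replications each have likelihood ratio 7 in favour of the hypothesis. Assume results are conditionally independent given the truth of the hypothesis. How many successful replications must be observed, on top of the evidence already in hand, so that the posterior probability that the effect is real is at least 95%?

4

Prior odds = 0.083/0.917 = 83/917.
Combined Bayes factor of the evidence already in hand = 0.125 × 2.5 = 0.3125.
Odds after that evidence = (83/917) × 0.3125 = 415/14672.
Target odds = 0.95/0.05 = 19.
Need 7ⁿ ≥ 19 ÷ (415/14672) = 278768/415.
7³ = 343 falls short of 278768/415 but 7⁴ = 2401 reaches it, so n = 4.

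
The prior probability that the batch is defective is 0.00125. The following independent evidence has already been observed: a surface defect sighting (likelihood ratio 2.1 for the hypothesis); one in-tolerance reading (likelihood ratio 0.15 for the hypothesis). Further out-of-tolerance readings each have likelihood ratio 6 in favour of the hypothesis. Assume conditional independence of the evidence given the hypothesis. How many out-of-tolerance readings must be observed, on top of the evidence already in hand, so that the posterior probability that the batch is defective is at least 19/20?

Prior odds = 0.00125/0.99875 = 1/799.
Combined Bayes factor of the evidence already in hand = 2.1 × 0.15 = 0.315.
Odds after that evidence = (1/799) × 0.315 = 63/159800.
Target odds = 0.95/0.05 = 19.
Need 6ⁿ ≥ 19 ÷ (63/159800) = 3036200/63.
6⁶ = 46656 falls short of 3036200/63 but 6⁷ = 279936 reaches it, so n = 7.

7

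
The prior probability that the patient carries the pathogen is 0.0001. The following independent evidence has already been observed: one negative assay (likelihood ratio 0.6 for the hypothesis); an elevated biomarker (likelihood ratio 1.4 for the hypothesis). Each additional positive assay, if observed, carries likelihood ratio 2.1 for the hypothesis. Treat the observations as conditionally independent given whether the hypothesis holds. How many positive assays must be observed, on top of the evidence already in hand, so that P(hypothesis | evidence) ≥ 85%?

15

Prior odds = 0.0001/0.9999 = 1/9999.
Combined Bayes factor of the evidence already in hand = 0.6 × 1.4 = 0.84.
Odds after that evidence = (1/9999) × 0.84 = 7/83325.
Target odds = 0.85/0.15 = 17/3.
Need 2.1ⁿ ≥ 17/3 ÷ (7/83325) = 472175/7.
2.1¹⁴ ≈32439.2 falls short of 472175/7 but 2.1¹⁵ ≈68122.3 reaches it, so n = 15.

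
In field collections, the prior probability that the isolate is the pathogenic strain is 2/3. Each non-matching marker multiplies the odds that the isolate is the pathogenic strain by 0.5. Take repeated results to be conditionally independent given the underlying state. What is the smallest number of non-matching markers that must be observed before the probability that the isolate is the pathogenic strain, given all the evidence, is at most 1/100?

8

Prior odds = (2/3)/(1/3) = 2.
Likelihood ratio per non-matching marker = 0.5.
Target odds: 0.01 ÷ 0.99 = 1/99.
Need 2 × 0.5ⁿ ≤ 1/99, i.e. 0.5ⁿ ≤ 1/198.
0.5⁷ = 0.0078125 is still above 1/198 but 0.5⁸ = 0.00390625 is at or below it, so n = 8.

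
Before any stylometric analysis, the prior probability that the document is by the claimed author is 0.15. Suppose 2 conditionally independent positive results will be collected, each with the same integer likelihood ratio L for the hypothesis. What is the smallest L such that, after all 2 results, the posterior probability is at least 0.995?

34

Prior odds = 0.15/0.85 = 3/17.
Target odds = 0.995/0.005 = 199.
Need L² ≥ 199 ÷ (3/17) = 3383/3.
33² = 1089 < 3383/3 ≤ 1156 = 34², so L = 34.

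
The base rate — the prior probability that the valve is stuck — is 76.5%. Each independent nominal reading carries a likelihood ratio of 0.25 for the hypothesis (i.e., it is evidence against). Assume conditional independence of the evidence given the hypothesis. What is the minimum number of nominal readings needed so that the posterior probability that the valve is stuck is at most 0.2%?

6

Prior odds = 0.765/0.235 = 153/47.
Likelihood ratio per nominal reading = 0.25.
Target posterior odds = 0.002/0.998 = 1/499.
Require 0.25ⁿ ≤ 1/499 ÷ (153/47) = 47/76347.
0.25⁵ = 1/1024 is still above 47/76347 but 0.25⁶ = 1/4096 is at or below it, so n = 6.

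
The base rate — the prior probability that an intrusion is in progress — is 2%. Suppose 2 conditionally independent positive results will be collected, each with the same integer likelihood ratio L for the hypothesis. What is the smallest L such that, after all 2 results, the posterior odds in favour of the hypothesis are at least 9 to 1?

Prior odds = 0.02/0.98 = 1/49.
Target odds = 9.
Need L² ≥ 9 ÷ (1/49) = 441.
20² = 400 < 441 ≤ 441 = 21², so L = 21.

21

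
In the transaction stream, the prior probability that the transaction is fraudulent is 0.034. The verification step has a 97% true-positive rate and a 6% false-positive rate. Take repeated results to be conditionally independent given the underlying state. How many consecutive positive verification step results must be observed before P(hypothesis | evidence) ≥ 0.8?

Prior odds = 0.034/0.966 = 17/483.
Likelihood ratio of a positive result = 0.97/0.06 = 97/6.
Target odds: 0.8 ÷ 0.2 = 4.
Require (97/6)ⁿ ≥ 4 ÷ (17/483) = 1932/17.
(97/6)¹ = 97/6 falls short of 1932/17 but (97/6)² = 9409/36 reaches it, so n = 2.

2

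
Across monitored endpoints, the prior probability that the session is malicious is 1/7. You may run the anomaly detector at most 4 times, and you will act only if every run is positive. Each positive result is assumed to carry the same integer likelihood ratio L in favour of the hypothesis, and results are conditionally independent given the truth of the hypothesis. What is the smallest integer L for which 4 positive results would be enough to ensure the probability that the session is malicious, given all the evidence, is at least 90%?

Prior odds = (1/7)/(6/7) = 1/6.
Target odds = 0.9/0.1 = 9.
Need L⁴ ≥ 9 ÷ (1/6) = 54.
2⁴ = 16 < 54 ≤ 81 = 3⁴, so L = 3.

3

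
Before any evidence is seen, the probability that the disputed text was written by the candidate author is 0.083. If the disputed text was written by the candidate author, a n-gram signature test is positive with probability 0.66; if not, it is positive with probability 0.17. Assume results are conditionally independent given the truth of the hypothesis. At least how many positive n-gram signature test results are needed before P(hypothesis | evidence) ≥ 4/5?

3

Prior odds: 0.083 ÷ 0.917 = 83/917.
Likelihood ratio of a positive = 0.66/0.17 = 66/17.
Target odds: 0.8 ÷ 0.2 = 4.
Require (66/17)ⁿ ≥ 4 ÷ (83/917) = 3668/83.
(66/17)² = 4356/289 falls short of 3668/83 but (66/17)³ = 287496/4913 reaches it, so n = 3.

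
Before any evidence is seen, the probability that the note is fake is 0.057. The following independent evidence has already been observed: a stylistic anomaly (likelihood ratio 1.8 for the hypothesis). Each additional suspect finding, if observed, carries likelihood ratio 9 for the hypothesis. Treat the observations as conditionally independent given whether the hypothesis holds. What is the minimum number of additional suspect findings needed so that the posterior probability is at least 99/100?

4

Prior odds = 0.057/0.943 = 57/943.
Bayes factor of the evidence already in hand = 1.8.
Odds after that evidence = (57/943) × 1.8 = 513/4715.
Target odds = 0.99/0.01 = 99.
Need 9ⁿ ≥ 99 ÷ (513/4715) = 51865/57.
9³ = 729 falls short of 51865/57 but 9⁴ = 6561 reaches it, so n = 4.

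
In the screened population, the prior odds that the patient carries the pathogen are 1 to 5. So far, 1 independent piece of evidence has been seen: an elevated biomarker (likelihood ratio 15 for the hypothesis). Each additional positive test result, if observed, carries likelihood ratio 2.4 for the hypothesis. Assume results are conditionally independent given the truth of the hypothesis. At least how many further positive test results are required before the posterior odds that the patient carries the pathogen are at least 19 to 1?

3

Prior odds = 0.2.
Bayes factor of the evidence already in hand = 15.
Odds after that evidence = 0.2 × 15 = 3.
Target odds = 19.
Need 2.4ⁿ ≥ 19 ÷ 3 = 19/3.
2.4² = 5.76 falls short of 19/3 but 2.4³ = 13.824 reaches it, so n = 3.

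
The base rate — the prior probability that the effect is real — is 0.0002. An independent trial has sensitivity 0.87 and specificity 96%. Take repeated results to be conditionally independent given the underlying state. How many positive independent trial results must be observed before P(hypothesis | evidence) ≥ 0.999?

6

Prior odds = 0.0002/0.9998 = 1/4999.
False-positive rate = 1 − 0.96 = 0.04; likelihood ratio of a positive = 0.87/0.04 = 21.75.
Target posterior odds = 0.999/0.001 = 999.
Need (1/4999) × 21.75ⁿ ≥ 999, i.e. 21.75ⁿ ≥ 4994001.
21.75⁵ ≈4.86739e+06 falls short of 4994001 but 21.75⁶ ≈1.05866e+08 reaches it, so n = 6.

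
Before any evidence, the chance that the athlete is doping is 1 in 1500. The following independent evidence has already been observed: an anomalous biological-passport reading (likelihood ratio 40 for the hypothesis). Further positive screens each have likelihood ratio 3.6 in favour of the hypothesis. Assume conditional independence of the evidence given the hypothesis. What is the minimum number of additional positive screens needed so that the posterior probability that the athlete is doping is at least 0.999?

Prior odds = (1/1500)/(1499/1500) = 1/1499.
Bayes factor of the evidence already in hand = 40.
Odds after that evidence = (1/1499) × 40 = 40/1499.
Target odds = 0.999/0.001 = 999.
Need 3.6ⁿ ≥ 999 ÷ (40/1499) = 37437.525.
3.6⁸ ≈28211.1 falls short of 37437.525 but 3.6⁹ ≈101560 reaches it, so n = 9.

9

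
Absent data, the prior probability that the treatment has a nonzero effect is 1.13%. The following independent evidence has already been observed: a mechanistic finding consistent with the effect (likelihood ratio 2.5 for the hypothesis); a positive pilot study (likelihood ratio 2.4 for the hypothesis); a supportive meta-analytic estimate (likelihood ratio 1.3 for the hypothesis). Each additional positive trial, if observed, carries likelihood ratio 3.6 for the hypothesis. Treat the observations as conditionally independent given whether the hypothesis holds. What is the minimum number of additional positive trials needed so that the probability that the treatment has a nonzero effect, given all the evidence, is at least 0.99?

Prior odds = 0.0113/0.9887 = 113/9887.
Combined Bayes factor of the evidence already in hand = 2.5 × 2.4 × 1.3 = 7.8.
Odds after that evidence = (113/9887) × 7.8 = 4407/49435.
Target odds = 0.99/0.01 = 99.
Need 3.6ⁿ ≥ 99 ÷ (4407/49435) = 1631355/1469.
3.6⁵ = 604.66176 falls short of 1631355/1469 but 3.6⁶ = 34012224/15625 reaches it, so n = 6.

6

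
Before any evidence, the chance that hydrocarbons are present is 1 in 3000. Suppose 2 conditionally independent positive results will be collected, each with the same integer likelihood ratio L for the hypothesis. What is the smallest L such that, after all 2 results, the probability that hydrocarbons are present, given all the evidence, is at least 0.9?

165

Prior odds = (1/3000)/(2999/3000) = 1/2999.
Target odds = 0.9/0.1 = 9.
Need L² ≥ 9 ÷ (1/2999) = 26991.
164² = 26896 < 26991 ≤ 27225 = 165², so L = 165.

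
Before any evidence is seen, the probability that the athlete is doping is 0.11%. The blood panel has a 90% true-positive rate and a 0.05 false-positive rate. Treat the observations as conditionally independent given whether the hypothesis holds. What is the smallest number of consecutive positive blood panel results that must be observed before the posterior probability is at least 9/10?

4

Prior odds = 0.0011/0.9989 = 11/9989.
Likelihood ratio of a positive result = 0.9/0.05 = 18.
Target posterior odds = 0.9/0.1 = 9.
Require 18ⁿ ≥ 9 ÷ (11/9989) = 89901/11.
18³ = 5832 falls short of 89901/11 but 18⁴ = 104976 reaches it, so n = 4.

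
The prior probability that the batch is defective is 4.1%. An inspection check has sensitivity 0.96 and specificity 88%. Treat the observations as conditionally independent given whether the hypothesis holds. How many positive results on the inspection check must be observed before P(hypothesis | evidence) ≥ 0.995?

Prior odds: 0.041 ÷ 0.959 = 41/959.
False-positive rate = 1 − 0.88 = 0.12; likelihood ratio of a positive = 0.96/0.12 = 8.
Target odds: 0.995 ÷ 0.005 = 199.
Need (41/959) × 8ⁿ ≥ 199, i.e. 8ⁿ ≥ 190841/41.
8⁴ = 4096 falls short of 190841/41 but 8⁵ = 32768 reaches it, so n = 5.

5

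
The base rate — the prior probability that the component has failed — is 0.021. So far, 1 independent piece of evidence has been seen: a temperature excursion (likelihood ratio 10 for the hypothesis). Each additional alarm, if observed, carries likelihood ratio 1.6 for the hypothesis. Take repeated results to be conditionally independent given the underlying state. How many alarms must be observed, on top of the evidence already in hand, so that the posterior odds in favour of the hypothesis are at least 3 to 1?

Prior odds = 0.021/0.979 = 21/979.
Bayes factor of the evidence already in hand = 10.
Odds after that evidence = (21/979) × 10 = 210/979.
Target odds = 3.
Need 1.6ⁿ ≥ 3 ÷ (210/979) = 979/70.
1.6⁵ = 10.48576 falls short of 979/70 but 1.6⁶ = 262144/15625 reaches it, so n = 6.

6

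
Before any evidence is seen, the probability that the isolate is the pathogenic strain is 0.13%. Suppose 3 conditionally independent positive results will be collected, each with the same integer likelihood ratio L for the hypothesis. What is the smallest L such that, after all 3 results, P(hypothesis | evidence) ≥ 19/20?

25

Prior odds = 0.0013/0.9987 = 13/9987.
Target odds = 0.95/0.05 = 19.
Need L³ ≥ 19 ÷ (13/9987) = 189753/13.
24³ = 13824 < 189753/13 ≤ 15625 = 25³, so L = 25.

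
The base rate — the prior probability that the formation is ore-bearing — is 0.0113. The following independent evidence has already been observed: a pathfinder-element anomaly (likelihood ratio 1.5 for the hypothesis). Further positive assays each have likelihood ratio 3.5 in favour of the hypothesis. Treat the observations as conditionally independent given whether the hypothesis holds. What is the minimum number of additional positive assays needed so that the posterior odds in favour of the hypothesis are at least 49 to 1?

7

Prior odds = 0.0113/0.9887 = 113/9887.
Bayes factor of the evidence already in hand = 1.5.
Odds after that evidence = (113/9887) × 1.5 = 339/19774.
Target odds = 49.
Need 3.5ⁿ ≥ 49 ÷ (339/19774) = 968926/339.
3.5⁶ = 1838.265625 falls short of 968926/339 but 3.5⁷ = 823543/128 reaches it, so n = 7.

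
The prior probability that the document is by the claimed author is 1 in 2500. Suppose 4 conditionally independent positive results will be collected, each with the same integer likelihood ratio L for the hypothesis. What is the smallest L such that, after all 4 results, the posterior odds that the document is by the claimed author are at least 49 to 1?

Prior odds = 0.0004/0.9996 = 1/2499.
Target odds = 49.
Need L⁴ ≥ 49 ÷ (1/2499) = 122451.
18⁴ = 104976 < 122451 ≤ 130321 = 19⁴, so L = 19.

19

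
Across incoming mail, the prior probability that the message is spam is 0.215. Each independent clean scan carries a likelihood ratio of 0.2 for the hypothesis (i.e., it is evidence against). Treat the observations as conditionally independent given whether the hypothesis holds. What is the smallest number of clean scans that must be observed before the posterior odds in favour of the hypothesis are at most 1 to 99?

3

Prior odds: 0.215 ÷ 0.785 = 43/157.
Likelihood ratio per clean scan = 0.2.
Target odds = 1/99.
Need (43/157) × 0.2ⁿ ≤ 1/99, i.e. 0.2ⁿ ≤ 157/4257.
0.2² = 0.04 is still above 157/4257 but 0.2³ = 0.008 is at or below it, so n = 3.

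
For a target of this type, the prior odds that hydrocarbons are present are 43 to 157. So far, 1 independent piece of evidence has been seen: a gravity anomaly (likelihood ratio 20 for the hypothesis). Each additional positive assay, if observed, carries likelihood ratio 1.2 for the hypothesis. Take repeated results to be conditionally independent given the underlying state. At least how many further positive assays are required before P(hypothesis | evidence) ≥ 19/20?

7

Prior odds = 43/157.
Bayes factor of the evidence already in hand = 20.
Odds after that evidence = (43/157) × 20 = 860/157.
Target odds = 0.95/0.05 = 19.
Need 1.2ⁿ ≥ 19 ÷ (860/157) = 2983/860.
1.2⁶ = 46656/15625 falls short of 2983/860 but 1.2⁷ = 279936/78125 reaches it, so n = 7.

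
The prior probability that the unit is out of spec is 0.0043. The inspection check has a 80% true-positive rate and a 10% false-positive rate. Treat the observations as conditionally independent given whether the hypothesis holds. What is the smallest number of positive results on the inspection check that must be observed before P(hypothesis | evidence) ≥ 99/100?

Prior odds = 0.0043/0.9957 = 43/9957.
Likelihood ratio of a positive result = 0.8/0.1 = 8.
Target posterior odds = 0.99/0.01 = 99.
Require 8ⁿ ≥ 99 ÷ (43/9957) = 985743/43.
8⁴ = 4096 falls short of 985743/43 but 8⁵ = 32768 reaches it, so n = 5.

5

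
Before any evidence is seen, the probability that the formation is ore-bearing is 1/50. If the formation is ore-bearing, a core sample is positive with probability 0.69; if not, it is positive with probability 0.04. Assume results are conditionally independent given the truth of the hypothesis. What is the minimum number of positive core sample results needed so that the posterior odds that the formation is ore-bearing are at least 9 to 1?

3

Prior odds: 0.02 ÷ 0.98 = 1/49.
Likelihood ratio of a positive = 0.69/0.04 = 17.25.
Target odds = 9.
Require 17.25ⁿ ≥ 9 ÷ (1/49) = 441.
17.25² = 297.5625 falls short of 441 but 17.25³ = 5132.953125 reaches it, so n = 3.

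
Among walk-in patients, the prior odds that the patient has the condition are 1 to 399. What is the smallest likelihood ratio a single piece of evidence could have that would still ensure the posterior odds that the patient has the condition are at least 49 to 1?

19551

Prior odds = 1/399.
Target odds = 49.
Required Bayes factor = 49 ÷ (1/399) = 19551.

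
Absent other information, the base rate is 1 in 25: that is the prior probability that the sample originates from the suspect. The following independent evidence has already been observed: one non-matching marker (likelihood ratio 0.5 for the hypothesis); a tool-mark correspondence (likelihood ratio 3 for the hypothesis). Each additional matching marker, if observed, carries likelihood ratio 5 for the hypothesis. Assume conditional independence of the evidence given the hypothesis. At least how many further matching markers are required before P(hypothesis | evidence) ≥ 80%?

3

Prior odds = 0.04/0.96 = 1/24.
Combined Bayes factor of the evidence already in hand = 0.5 × 3 = 1.5.
Odds after that evidence = (1/24) × 1.5 = 0.0625.
Target odds = 0.8/0.2 = 4.
Need 5ⁿ ≥ 4 ÷ 0.0625 = 64.
5² = 25 falls short of 64 but 5³ = 125 reaches it, so n = 3.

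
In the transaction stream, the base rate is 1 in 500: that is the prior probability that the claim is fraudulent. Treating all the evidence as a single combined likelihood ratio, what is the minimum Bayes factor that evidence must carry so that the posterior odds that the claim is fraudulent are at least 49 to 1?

24451

Prior odds = 0.002/0.998 = 1/499.
Target odds = 49.
Required Bayes factor = 49 ÷ (1/499) = 24451.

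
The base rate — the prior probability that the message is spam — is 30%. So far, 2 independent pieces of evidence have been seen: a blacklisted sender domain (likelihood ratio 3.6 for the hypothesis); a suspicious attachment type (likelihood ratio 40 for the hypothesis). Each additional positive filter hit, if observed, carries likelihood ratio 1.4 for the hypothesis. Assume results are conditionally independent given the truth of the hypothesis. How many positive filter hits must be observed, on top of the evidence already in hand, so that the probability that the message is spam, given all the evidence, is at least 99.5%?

Prior odds = 0.3/0.7 = 3/7.
Combined Bayes factor of the evidence already in hand = 3.6 × 40 = 144.
Odds after that evidence = (3/7) × 144 = 432/7.
Target odds = 0.995/0.005 = 199.
Need 1.4ⁿ ≥ 199 ÷ (432/7) = 1393/432.
1.4³ = 2.744 falls short of 1393/432 but 1.4⁴ = 3.8416 reaches it, so n = 4.

4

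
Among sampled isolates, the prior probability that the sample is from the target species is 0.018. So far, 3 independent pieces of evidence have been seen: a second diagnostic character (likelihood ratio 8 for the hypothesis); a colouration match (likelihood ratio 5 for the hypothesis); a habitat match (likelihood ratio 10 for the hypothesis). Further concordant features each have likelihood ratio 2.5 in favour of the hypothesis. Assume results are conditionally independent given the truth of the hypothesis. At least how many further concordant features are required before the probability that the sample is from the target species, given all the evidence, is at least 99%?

Prior odds = 0.018/0.982 = 9/491.
Combined Bayes factor of the evidence already in hand = 8 × 5 × 10 = 400.
Odds after that evidence = (9/491) × 400 = 3600/491.
Target odds = 0.99/0.01 = 99.
Need 2.5ⁿ ≥ 99 ÷ (3600/491) = 13.5025.
2.5² = 6.25 falls short of 13.5025 but 2.5³ = 15.625 reaches it, so n = 3.

3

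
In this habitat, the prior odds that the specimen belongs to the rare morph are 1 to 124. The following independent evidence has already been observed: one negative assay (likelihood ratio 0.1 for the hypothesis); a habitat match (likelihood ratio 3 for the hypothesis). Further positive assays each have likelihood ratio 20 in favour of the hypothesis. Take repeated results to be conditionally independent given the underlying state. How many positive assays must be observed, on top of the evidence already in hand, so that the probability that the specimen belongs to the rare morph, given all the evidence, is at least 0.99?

Prior odds = 1/124.
Combined Bayes factor of the evidence already in hand = 0.1 × 3 = 0.3.
Odds after that evidence = (1/124) × 0.3 = 3/1240.
Target odds = 0.99/0.01 = 99.
Need 20ⁿ ≥ 99 ÷ (3/1240) = 40920.
20³ = 8000 falls short of 40920 but 20⁴ = 160000 reaches it, so n = 4.

4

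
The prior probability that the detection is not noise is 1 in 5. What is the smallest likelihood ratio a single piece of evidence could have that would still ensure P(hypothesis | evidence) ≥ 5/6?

Prior odds = 0.2/0.8 = 0.25.
Target odds = (5/6)/(1/6) = 5.
Required Bayes factor = 5 ÷ 0.25 = 20.

20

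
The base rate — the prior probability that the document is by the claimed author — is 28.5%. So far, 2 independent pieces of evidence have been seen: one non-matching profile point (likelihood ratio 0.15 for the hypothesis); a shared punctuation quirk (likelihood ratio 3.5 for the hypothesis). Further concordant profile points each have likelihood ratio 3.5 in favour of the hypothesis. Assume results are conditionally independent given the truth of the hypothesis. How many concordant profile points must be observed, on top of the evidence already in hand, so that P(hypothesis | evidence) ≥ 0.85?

Prior odds = 0.285/0.715 = 57/143.
Combined Bayes factor of the evidence already in hand = 0.15 × 3.5 = 0.525.
Odds after that evidence = (57/143) × 0.525 = 1197/5720.
Target odds = 0.85/0.15 = 17/3.
Need 3.5ⁿ ≥ 17/3 ÷ (1197/5720) = 97240/3591.
3.5² = 12.25 falls short of 97240/3591 but 3.5³ = 42.875 reaches it, so n = 3.

3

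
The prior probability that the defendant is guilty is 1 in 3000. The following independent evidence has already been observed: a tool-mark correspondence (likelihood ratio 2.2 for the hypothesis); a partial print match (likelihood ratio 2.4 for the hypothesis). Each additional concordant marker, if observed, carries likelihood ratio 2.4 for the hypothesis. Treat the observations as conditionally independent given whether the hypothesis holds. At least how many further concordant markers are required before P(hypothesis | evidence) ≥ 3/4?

Prior odds = (1/3000)/(2999/3000) = 1/2999.
Combined Bayes factor of the evidence already in hand = 2.2 × 2.4 = 5.28.
Odds after that evidence = (1/2999) × 5.28 = 132/74975.
Target odds = 0.75/0.25 = 3.
Need 2.4ⁿ ≥ 3 ÷ (132/74975) = 74975/44.
2.4⁸ = 429981696/390625 falls short of 74975/44 but 2.4⁹ ≈2641.81 reaches it, so n = 9.

9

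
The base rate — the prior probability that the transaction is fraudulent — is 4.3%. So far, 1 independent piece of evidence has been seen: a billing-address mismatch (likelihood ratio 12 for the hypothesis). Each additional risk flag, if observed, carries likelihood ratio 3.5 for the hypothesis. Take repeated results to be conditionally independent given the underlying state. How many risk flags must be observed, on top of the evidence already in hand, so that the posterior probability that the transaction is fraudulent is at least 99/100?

Prior odds = 0.043/0.957 = 43/957.
Bayes factor of the evidence already in hand = 12.
Odds after that evidence = (43/957) × 12 = 172/319.
Target odds = 0.99/0.01 = 99.
Need 3.5ⁿ ≥ 99 ÷ (172/319) = 31581/172.
3.5⁴ = 150.0625 falls short of 31581/172 but 3.5⁵ = 525.21875 reaches it, so n = 5.

5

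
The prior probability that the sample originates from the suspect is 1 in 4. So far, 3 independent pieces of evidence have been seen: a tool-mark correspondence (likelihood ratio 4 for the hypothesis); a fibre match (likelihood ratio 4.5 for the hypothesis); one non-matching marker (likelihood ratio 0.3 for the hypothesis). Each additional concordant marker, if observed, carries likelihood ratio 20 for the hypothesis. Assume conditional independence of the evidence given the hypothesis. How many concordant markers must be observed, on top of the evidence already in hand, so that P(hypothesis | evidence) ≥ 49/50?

Prior odds = 0.25/0.75 = 1/3.
Combined Bayes factor of the evidence already in hand = 4 × 4.5 × 0.3 = 5.4.
Odds after that evidence = (1/3) × 5.4 = 1.8.
Target odds = 0.98/0.02 = 49.
Need 20ⁿ ≥ 49 ÷ 1.8 = 245/9.
20¹ = 20 falls short of 245/9 but 20² = 400 reaches it, so n = 2.

2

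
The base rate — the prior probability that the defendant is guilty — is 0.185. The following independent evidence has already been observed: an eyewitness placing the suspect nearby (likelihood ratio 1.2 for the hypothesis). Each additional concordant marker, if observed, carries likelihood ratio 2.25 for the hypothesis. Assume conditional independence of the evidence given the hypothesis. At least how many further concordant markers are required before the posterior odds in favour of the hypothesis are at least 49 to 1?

Prior odds = 0.185/0.815 = 37/163.
Bayes factor of the evidence already in hand = 1.2.
Odds after that evidence = (37/163) × 1.2 = 222/815.
Target odds = 49.
Need 2.25ⁿ ≥ 49 ÷ (222/815) = 39935/222.
2.25⁶ = 531441/4096 falls short of 39935/222 but 2.25⁷ = 4782969/16384 reaches it, so n = 7.

7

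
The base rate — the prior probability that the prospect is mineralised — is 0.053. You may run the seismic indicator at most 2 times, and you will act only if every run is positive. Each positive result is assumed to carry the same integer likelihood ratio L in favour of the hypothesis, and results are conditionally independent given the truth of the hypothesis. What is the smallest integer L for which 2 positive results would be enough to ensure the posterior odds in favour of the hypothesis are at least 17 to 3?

Prior odds = 0.053/0.947 = 53/947.
Target odds = 17/3.
Need L² ≥ 17/3 ÷ (53/947) = 16099/159.
10² = 100 < 16099/159 ≤ 121 = 11², so L = 11.

11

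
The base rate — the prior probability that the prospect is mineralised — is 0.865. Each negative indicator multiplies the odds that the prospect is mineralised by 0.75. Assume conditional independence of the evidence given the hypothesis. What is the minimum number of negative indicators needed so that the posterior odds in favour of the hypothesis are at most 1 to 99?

Prior odds: 0.865 ÷ 0.135 = 173/27.
Likelihood ratio per negative indicator = 0.75.
Target odds = 1/99.
Need (173/27) × 0.75ⁿ ≤ 1/99, i.e. 0.75ⁿ ≤ 3/1903.
0.75²² ≈0.00178381 is still above 3/1903 but 0.75²³ ≈0.00133786 is at or below it, so n = 23.

23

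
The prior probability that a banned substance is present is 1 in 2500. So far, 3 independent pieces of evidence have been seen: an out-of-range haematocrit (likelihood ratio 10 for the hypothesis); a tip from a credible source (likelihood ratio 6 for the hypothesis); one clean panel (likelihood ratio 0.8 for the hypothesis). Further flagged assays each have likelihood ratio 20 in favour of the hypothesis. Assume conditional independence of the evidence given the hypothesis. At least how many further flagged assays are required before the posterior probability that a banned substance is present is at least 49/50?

3

Prior odds = 0.0004/0.9996 = 1/2499.
Combined Bayes factor of the evidence already in hand = 10 × 6 × 0.8 = 48.
Odds after that evidence = (1/2499) × 48 = 16/833.
Target odds = 0.98/0.02 = 49.
Need 20ⁿ ≥ 49 ÷ (16/833) = 2551.0625.
20² = 400 falls short of 2551.0625 but 20³ = 8000 reaches it, so n = 3.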